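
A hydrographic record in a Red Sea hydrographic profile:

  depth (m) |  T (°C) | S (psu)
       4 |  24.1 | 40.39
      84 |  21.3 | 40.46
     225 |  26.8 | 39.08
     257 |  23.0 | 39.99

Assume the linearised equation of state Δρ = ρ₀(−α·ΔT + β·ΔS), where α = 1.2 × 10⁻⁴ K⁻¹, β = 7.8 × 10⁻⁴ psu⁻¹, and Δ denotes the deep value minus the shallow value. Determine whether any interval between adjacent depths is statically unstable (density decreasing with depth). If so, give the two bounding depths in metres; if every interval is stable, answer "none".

84–225 m

Evaluate Δρ/ρ₀ = −αΔT + βΔS across each adjacent pair:
  4–84 m: −αΔT+βΔS = −(1.2 × 10⁻⁴)(-2.8)+(7.8 × 10⁻⁴)(+0.07) = 3.9 × 10⁻⁴ → stable
  84–225 m: −αΔT+βΔS = −(1.2 × 10⁻⁴)(+5.5)+(7.8 × 10⁻⁴)(-1.38) = -1.7 × 10⁻³ → UNSTABLE
  225–257 m: −αΔT+βΔS = −(1.2 × 10⁻⁴)(-3.8)+(7.8 × 10⁻⁴)(+0.91) = 1.2 × 10⁻³ → stable
The 84–225 m interval has Δρ < 0: lighter water underlies denser water.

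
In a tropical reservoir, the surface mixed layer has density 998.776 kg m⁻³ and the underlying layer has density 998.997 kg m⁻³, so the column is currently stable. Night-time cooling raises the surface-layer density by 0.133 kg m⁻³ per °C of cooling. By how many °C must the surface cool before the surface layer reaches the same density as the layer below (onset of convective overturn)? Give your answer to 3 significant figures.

Density deficit of the surface layer: 998.997 − 998.776 = 0.221 kg m⁻³.
Required change = 0.221 / 0.133 = 1.66 °C.

1.66 °C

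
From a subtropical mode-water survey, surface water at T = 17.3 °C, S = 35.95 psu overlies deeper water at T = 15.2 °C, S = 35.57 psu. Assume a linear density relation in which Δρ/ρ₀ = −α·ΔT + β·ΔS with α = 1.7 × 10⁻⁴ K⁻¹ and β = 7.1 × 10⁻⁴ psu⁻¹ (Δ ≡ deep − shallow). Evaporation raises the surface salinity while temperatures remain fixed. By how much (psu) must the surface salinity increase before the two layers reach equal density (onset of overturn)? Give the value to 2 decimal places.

Neutral buoyancy requires −α(T_deep − T_surf) + β(S_deep − S_surf′) = 0.
S_surf′ = S_deep − (α/β)·ΔT = 35.57 − (1.7 × 10⁻⁴/7.1 × 10⁻⁴)·(-2.1) = 36.0728 psu.
Increase required: 36.0728 − 35.95 = 0.1228 psu.

0.12 psu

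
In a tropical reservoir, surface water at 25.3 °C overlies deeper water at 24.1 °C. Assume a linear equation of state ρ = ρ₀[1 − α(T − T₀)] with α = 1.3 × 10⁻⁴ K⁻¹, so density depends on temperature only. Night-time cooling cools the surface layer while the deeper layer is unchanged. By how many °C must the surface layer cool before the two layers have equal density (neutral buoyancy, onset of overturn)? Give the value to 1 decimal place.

1.2 °C

With temperature the only control, equal density requires T_surf′ = T_deep.
T_surf′ = 24.1 °C.
Cooling required: 25.3 − 24.1 = 1.2 °C.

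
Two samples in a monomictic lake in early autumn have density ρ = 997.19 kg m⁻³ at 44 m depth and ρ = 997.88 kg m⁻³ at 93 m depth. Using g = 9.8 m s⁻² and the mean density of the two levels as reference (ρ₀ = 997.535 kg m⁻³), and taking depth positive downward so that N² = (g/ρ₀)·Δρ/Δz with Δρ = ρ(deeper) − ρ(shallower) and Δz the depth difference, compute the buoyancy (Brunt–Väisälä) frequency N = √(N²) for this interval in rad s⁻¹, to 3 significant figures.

Δρ = 997.88 − 997.19 = 0.69 kg m⁻³ over Δz = 93 − 44 = 49 m.
N² = (9.8/997.535) × (0.69/49) = 1.3834 × 10⁻⁴ s⁻².
N = √(1.3834 × 10⁻⁴) = 0.011762 rad s⁻¹ ≈ 0.0118 rad s⁻¹.

0.0118 rad s⁻¹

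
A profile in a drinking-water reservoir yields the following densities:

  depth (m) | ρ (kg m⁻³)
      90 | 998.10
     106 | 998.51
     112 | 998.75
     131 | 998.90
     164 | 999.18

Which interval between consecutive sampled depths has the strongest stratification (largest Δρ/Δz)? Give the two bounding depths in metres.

106–112 m

Compute the density gradient over each adjacent pair:
  90–106 m: Δρ/Δz = 0.41/16 = 0.026 kg m⁻⁴
  106–112 m: Δρ/Δz = 0.24/6 = 0.040 kg m⁻⁴
  112–131 m: Δρ/Δz = 0.15/19 = 7.9 × 10⁻³ kg m⁻⁴
  131–164 m: Δρ/Δz = 0.28/33 = 8.5 × 10⁻³ kg m⁻⁴
The largest gradient is in the 106–112 m interval — the pycnocline.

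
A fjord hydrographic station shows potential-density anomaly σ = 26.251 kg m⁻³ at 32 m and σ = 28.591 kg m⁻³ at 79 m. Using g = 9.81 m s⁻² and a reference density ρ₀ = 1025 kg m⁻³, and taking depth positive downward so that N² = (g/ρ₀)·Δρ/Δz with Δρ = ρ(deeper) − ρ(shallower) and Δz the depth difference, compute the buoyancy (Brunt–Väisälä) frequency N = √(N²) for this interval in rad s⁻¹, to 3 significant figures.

Δρ = 1028.591 − 1026.251 = 2.340 kg m⁻³ over Δz = 79 − 32 = 47 m.
N² = (9.81/1025) × (2.340/47) = 4.7650 × 10⁻⁴ s⁻².
N = √(4.7650 × 10⁻⁴) = 0.021829 rad s⁻¹ ≈ 0.0218 rad s⁻¹.

0.0218 rad s⁻¹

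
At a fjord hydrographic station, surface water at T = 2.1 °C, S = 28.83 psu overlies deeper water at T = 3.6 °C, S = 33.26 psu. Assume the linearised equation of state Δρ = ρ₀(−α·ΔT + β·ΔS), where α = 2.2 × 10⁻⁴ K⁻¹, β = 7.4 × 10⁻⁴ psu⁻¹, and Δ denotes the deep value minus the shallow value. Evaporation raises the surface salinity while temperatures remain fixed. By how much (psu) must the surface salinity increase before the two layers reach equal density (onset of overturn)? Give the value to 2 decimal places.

Neutral buoyancy requires −α(T_deep − T_surf) + β(S_deep − S_surf′) = 0.
S_surf′ = S_deep − (α/β)·ΔT = 33.26 − (2.2 × 10⁻⁴/7.4 × 10⁻⁴)·(+1.5) = 32.8141 psu.
Increase required: 32.8141 − 28.83 = 3.9841 psu.

3.98 psu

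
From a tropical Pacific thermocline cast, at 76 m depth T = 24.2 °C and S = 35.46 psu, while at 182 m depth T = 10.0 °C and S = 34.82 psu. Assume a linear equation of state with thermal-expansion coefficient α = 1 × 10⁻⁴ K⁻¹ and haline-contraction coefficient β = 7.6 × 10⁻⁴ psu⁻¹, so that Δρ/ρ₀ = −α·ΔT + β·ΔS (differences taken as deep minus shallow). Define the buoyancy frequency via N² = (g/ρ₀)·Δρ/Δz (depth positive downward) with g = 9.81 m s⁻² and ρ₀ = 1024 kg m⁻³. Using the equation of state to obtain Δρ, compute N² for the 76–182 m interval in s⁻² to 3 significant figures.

8.64 × 10⁻⁵ s⁻²

ΔT = -14.2 K, ΔS = -0.64 psu (deep − shallow).
Δρ/ρ₀ = −αΔT + βΔS = 1.42 × 10⁻³ − 4.864 × 10⁻⁴ = 9.336 × 10⁻⁴, so Δρ ≈ 0.9560 kg m⁻³.
N² = (g/ρ₀)·Δρ/Δz = g·(Δρ/ρ₀)/Δz = 9.81 × 9.336 × 10⁻⁴ / 106 = 8.6402 × 10⁻⁵ s⁻² ≈ 8.64 × 10⁻⁵ s⁻².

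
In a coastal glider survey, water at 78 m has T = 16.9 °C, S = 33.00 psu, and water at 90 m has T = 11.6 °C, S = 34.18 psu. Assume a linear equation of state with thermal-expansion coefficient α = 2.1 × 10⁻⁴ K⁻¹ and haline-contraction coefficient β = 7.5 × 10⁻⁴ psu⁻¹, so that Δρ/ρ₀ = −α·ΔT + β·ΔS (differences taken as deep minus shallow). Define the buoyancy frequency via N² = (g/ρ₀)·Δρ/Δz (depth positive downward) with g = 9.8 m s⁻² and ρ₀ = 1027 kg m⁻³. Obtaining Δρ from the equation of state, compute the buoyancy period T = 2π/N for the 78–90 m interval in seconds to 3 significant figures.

ΔT = -5.3 K, ΔS = +1.18 psu (deep − shallow).
Δρ/ρ₀ = −αΔT + βΔS = 1.113 × 10⁻³ + 8.85 × 10⁻⁴ = 1.998 × 10⁻³, so Δρ ≈ 2.052 kg m⁻³.
N² = (g/ρ₀)·Δρ/Δz = g·(Δρ/ρ₀)/Δz = 9.8 × 1.998 × 10⁻³ / 12 = 1.6317 × 10⁻³ s⁻².
N = √(1.6317 × 10⁻³) = 0.040394 rad s⁻¹ → T = 2π/N = 155.55 s ≈ 156 s.

156 s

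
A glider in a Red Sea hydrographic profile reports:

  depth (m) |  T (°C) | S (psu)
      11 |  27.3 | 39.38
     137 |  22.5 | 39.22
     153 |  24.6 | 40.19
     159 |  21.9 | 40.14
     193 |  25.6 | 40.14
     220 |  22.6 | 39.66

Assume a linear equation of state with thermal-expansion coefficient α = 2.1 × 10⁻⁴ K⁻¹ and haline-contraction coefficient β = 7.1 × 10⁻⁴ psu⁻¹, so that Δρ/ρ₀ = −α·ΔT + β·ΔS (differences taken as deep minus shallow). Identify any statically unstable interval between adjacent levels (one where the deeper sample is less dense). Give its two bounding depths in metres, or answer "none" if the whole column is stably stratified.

Evaluate Δρ/ρ₀ = −αΔT + βΔS across each adjacent pair:
  11–137 m: −αΔT+βΔS = −(2.1 × 10⁻⁴)(-4.8)+(7.1 × 10⁻⁴)(-0.16) = 8.9 × 10⁻⁴ → stable
  137–153 m: −αΔT+βΔS = −(2.1 × 10⁻⁴)(+2.1)+(7.1 × 10⁻⁴)(+0.97) = 2.5 × 10⁻⁴ → stable
  153–159 m: −αΔT+βΔS = −(2.1 × 10⁻⁴)(-2.7)+(7.1 × 10⁻⁴)(-0.05) = 5.3 × 10⁻⁴ → stable
  159–193 m: −αΔT+βΔS = −(2.1 × 10⁻⁴)(+3.7)+(7.1 × 10⁻⁴)(+0.00) = -7.8 × 10⁻⁴ → UNSTABLE
  193–220 m: −αΔT+βΔS = −(2.1 × 10⁻⁴)(-3.0)+(7.1 × 10⁻⁴)(-0.48) = 2.9 × 10⁻⁴ → stable
The 159–193 m interval has Δρ < 0: lighter water underlies denser water.

159–193 m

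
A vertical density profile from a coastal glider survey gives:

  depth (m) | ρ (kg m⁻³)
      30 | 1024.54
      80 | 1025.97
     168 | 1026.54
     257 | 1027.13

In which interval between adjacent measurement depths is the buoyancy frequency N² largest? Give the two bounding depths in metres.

Compute the density gradient over each adjacent pair:
  30–80 m: Δρ/Δz = 1.43/50 = 0.029 kg m⁻⁴
  80–168 m: Δρ/Δz = 0.57/88 = 6.5 × 10⁻³ kg m⁻⁴
  168–257 m: Δρ/Δz = 0.59/89 = 6.6 × 10⁻³ kg m⁻⁴
The largest gradient is in the 30–80 m interval — the pycnocline.

30–80 m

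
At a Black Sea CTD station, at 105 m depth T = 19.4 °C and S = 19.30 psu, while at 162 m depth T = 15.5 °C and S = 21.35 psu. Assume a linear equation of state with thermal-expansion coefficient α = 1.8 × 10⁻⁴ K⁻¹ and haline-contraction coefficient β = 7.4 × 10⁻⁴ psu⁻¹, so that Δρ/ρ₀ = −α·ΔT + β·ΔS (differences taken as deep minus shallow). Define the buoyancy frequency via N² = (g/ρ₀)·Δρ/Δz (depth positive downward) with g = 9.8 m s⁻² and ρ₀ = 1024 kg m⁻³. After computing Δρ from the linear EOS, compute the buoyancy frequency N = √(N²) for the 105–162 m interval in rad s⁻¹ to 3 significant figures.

ΔT = -3.9 K, ΔS = +2.05 psu (deep − shallow).
Δρ/ρ₀ = −αΔT + βΔS = 7.02 × 10⁻⁴ + 1.517 × 10⁻³ = 2.219 × 10⁻³, so Δρ ≈ 2.272 kg m⁻³.
N² = (g/ρ₀)·Δρ/Δz = g·(Δρ/ρ₀)/Δz = 9.8 × 2.219 × 10⁻³ / 57 = 3.8151 × 10⁻⁴ s⁻².
N = √(3.8151 × 10⁻⁴) = 0.019532 rad s⁻¹ ≈ 0.0195 rad s⁻¹.

0.0195 rad s⁻¹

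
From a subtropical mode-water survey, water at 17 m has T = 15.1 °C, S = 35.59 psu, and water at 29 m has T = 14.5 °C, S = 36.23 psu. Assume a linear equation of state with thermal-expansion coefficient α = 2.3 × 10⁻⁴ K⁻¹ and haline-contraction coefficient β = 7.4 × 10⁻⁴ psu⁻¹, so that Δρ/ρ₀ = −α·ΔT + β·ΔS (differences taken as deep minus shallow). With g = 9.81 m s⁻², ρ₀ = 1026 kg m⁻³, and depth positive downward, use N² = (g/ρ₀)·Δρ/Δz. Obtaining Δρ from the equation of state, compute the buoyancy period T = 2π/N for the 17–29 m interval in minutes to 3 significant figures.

ΔT = -0.6 K, ΔS = +0.64 psu (deep − shallow).
Δρ/ρ₀ = −αΔT + βΔS = 1.38 × 10⁻⁴ + 4.736 × 10⁻⁴ = 6.116 × 10⁻⁴, so Δρ ≈ 0.6275 kg m⁻³.
N² = (g/ρ₀)·Δρ/Δz = g·(Δρ/ρ₀)/Δz = 9.81 × 6.116 × 10⁻⁴ / 12 = 4.9998 × 10⁻⁴ s⁻².
N = √(4.9998 × 10⁻⁴) = 0.022360 rad s⁻¹ → T = 2π/N = 281.00 s = 4.6833 min ≈ 4.68 min.

4.68 min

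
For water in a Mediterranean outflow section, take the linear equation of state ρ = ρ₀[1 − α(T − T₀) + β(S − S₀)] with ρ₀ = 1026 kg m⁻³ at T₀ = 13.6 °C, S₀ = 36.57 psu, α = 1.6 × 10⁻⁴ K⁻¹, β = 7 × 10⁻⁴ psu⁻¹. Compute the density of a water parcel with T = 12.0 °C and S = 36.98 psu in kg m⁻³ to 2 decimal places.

1026.56 kg m⁻³

T − T₀ = -1.6 K, S − S₀ = +0.41 psu.
Bracket = 1 − α·(-1.6) + β·(+0.41) = 1 + (5.43 × 10⁻⁴) = 1.0005430.
ρ = 1026 × 1.0005430 = 1026.56 kg m⁻³.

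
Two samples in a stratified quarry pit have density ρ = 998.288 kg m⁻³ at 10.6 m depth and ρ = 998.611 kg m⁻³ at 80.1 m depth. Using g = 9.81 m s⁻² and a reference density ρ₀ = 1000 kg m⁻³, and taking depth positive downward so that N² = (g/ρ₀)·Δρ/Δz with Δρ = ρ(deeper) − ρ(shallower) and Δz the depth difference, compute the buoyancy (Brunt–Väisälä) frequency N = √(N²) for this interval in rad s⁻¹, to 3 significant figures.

Δρ = 998.611 − 998.288 = 0.323 kg m⁻³ over Δz = 80.1 − 10.6 = 69.5 m.
N² = (9.81/1000) × (0.323/69.5) = 4.5592 × 10⁻⁵ s⁻².
N = √(4.5592 × 10⁻⁵) = 6.7522 × 10⁻³ rad s⁻¹ ≈ 6.75 × 10⁻³ rad s⁻¹.

6.75 × 10⁻³ rad s⁻¹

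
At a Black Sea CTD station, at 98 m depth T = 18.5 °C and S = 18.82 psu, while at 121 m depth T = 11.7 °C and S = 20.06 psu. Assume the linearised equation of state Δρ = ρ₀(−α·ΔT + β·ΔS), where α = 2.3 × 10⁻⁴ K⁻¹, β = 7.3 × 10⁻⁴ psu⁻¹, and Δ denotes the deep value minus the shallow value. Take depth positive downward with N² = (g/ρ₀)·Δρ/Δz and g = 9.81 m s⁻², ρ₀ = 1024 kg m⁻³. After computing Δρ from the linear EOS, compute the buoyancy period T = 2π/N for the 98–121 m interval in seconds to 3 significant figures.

ΔT = -6.8 K, ΔS = +1.24 psu (deep − shallow).
Δρ/ρ₀ = −αΔT + βΔS = 1.564 × 10⁻³ + 9.052 × 10⁻⁴ = 2.4692 × 10⁻³, so Δρ ≈ 2.528 kg m⁻³.
N² = (g/ρ₀)·Δρ/Δz = g·(Δρ/ρ₀)/Δz = 9.81 × 2.4692 × 10⁻³ / 23 = 1.0532 × 10⁻³ s⁻².
N = √(1.0532 × 10⁻³) = 0.032453 rad s⁻¹ → T = 2π/N = 193.61 s ≈ 194 s.

194 s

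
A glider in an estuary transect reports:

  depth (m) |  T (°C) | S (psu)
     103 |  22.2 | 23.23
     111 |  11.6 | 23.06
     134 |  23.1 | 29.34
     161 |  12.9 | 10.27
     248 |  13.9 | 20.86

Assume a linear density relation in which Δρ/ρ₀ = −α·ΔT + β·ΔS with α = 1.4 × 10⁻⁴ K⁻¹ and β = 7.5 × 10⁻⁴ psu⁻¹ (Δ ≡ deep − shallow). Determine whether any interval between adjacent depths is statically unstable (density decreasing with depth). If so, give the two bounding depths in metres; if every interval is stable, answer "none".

Evaluate Δρ/ρ₀ = −αΔT + βΔS across each adjacent pair:
  103–111 m: −αΔT+βΔS = −(1.4 × 10⁻⁴)(-10.6)+(7.5 × 10⁻⁴)(-0.17) = 1.4 × 10⁻³ → stable
  111–134 m: −αΔT+βΔS = −(1.4 × 10⁻⁴)(+11.5)+(7.5 × 10⁻⁴)(+6.28) = 3.1 × 10⁻³ → stable
  134–161 m: −αΔT+βΔS = −(1.4 × 10⁻⁴)(-10.2)+(7.5 × 10⁻⁴)(-19.07) = -0.013 → UNSTABLE
  161–248 m: −αΔT+βΔS = −(1.4 × 10⁻⁴)(+1.0)+(7.5 × 10⁻⁴)(+10.59) = 7.8 × 10⁻³ → stable
The 134–161 m interval has Δρ < 0: lighter water underlies denser water.

134–161 m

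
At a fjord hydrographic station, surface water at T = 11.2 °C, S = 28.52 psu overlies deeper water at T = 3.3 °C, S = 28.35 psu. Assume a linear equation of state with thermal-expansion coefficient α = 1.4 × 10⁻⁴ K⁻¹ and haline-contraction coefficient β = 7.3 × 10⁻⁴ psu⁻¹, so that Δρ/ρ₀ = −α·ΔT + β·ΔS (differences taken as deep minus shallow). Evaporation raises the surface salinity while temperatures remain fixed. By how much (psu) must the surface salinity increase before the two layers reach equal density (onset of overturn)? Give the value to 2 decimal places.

Neutral buoyancy requires −α(T_deep − T_surf) + β(S_deep − S_surf′) = 0.
S_surf′ = S_deep − (α/β)·ΔT = 28.35 − (1.4 × 10⁻⁴/7.3 × 10⁻⁴)·(-7.9) = 29.8651 psu.
Increase required: 29.8651 − 28.52 = 1.3451 psu.

1.35 psu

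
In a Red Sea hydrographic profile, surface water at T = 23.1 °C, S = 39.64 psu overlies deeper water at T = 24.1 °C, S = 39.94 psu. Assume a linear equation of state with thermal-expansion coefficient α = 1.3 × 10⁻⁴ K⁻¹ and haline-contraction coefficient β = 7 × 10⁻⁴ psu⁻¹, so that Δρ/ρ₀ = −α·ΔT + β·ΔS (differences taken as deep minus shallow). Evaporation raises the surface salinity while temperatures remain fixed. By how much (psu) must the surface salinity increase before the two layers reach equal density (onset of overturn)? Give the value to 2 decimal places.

Neutral buoyancy requires −α(T_deep − T_surf) + β(S_deep − S_surf′) = 0.
S_surf′ = S_deep − (α/β)·ΔT = 39.94 − (1.3 × 10⁻⁴/7 × 10⁻⁴)·(+1.0) = 39.7543 psu.
Increase required: 39.7543 − 39.64 = 0.1143 psu.

0.11 psu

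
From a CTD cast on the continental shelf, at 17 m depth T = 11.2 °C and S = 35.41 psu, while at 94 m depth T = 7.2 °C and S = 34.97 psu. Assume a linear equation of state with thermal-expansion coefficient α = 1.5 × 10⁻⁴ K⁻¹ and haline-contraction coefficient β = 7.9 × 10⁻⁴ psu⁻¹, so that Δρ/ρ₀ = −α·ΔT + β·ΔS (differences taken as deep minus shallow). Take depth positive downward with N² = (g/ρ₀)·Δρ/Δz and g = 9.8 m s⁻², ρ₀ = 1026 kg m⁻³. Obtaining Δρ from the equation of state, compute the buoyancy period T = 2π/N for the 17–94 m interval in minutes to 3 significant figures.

18.5 min

ΔT = -4.0 K, ΔS = -0.44 psu (deep − shallow).
Δρ/ρ₀ = −αΔT + βΔS = 6.00 × 10⁻⁴ − 3.476 × 10⁻⁴ = 2.524 × 10⁻⁴, so Δρ ≈ 0.2590 kg m⁻³.
N² = (g/ρ₀)·Δρ/Δz = g·(Δρ/ρ₀)/Δz = 9.8 × 2.524 × 10⁻⁴ / 77 = 3.2124 × 10⁻⁵ s⁻².
N = √(3.2124 × 10⁻⁵) = 5.6678 × 10⁻³ rad s⁻¹ → T = 2π/N = 1.1086 × 10³ s = 18.477 min ≈ 18.5 min.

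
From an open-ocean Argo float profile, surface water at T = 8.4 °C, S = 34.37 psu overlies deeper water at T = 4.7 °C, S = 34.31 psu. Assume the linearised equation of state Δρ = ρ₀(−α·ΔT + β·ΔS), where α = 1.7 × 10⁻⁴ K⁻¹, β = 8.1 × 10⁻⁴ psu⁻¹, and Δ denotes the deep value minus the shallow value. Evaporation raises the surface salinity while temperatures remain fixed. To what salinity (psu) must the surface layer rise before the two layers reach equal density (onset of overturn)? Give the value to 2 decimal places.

35.09 psu

Neutral buoyancy requires −α(T_deep − T_surf) + β(S_deep − S_surf′) = 0.
S_surf′ = S_deep − (α/β)·ΔT = 34.31 − (1.7 × 10⁻⁴/8.1 × 10⁻⁴)·(-3.7) = 35.0865 psu.
Increase required: 35.0865 − 34.37 = 0.7165 psu.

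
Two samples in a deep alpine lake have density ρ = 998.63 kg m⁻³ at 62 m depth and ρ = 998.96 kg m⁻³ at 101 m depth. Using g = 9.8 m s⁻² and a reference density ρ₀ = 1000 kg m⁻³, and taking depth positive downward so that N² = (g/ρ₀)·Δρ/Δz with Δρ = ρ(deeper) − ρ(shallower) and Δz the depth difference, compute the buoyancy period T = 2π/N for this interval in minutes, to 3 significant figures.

11.5 min

Δρ = 998.96 − 998.63 = 0.33 kg m⁻³ over Δz = 101 − 62 = 39 m.
N² = (9.8/1000) × (0.33/39) = 8.2923 × 10⁻⁵ s⁻².
N = √(8.2923 × 10⁻⁵) = 9.1062 × 10⁻³ rad s⁻¹, so T = 2π/N = 689.99 s = 11.500 min ≈ 11.5 min.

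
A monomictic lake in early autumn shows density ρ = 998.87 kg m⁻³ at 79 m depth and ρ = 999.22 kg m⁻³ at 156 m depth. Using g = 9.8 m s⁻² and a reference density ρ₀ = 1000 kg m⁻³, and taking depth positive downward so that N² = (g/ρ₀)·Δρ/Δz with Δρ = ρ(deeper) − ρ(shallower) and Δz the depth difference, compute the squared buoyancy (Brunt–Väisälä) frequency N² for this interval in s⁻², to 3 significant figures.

4.45 × 10⁻⁵ s⁻²

Δρ = 999.22 − 998.87 = 0.35 kg m⁻³ over Δz = 156 − 79 = 77 m.
N² = (9.8/1000) × (0.35/77) = 4.4545 × 10⁻⁵ s⁻² ≈ 4.45 × 10⁻⁵ s⁻².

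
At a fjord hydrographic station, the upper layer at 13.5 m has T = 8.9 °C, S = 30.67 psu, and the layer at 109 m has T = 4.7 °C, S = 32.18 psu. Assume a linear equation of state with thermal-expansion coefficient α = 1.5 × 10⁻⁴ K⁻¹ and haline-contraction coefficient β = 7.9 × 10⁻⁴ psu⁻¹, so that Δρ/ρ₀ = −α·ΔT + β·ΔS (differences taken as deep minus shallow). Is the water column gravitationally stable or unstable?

ΔT = 4.7 − 8.9 = -4.2 K and ΔS = 32.18 − 30.67 = +1.51 psu (deep − shallow).
−αΔT = 6.30 × 10⁻⁴; βΔS = 1.1929 × 10⁻³; sum Δρ/ρ₀ = 1.8229 × 10⁻³.
Δρ/ρ₀ > 0, so Δρ > 0: deeper water is denser → statically stable.

stable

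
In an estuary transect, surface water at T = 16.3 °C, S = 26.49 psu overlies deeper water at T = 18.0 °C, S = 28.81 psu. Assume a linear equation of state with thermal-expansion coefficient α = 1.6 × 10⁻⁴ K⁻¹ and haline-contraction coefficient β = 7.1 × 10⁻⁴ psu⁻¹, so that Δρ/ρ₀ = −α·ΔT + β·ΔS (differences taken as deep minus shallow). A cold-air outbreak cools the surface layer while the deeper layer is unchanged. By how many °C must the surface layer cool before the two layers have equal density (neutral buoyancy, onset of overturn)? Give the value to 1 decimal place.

Neutral buoyancy requires Δρ = 0, i.e. −α(T_deep − T_surf′) + β(S_deep − S_surf) = 0.
T_surf′ = T_deep − (β/α)·ΔS = 18.0 − (7.1 × 10⁻⁴/1.6 × 10⁻⁴)·(+2.32) = 7.705 °C.
Cooling required: 16.3 − (7.705) = 8.595 °C.

8.6 °C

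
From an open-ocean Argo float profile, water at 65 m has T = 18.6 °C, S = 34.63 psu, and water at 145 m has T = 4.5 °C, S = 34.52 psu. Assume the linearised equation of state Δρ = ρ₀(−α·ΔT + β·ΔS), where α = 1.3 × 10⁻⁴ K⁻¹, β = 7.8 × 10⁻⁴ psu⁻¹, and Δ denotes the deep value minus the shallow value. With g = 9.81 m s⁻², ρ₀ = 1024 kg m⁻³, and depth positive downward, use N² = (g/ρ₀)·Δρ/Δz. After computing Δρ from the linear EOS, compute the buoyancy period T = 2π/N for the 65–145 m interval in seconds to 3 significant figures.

429 s

ΔT = -14.1 K, ΔS = -0.11 psu (deep − shallow).
Δρ/ρ₀ = −αΔT + βΔS = 1.833 × 10⁻³ − 8.58 × 10⁻⁵ = 1.7472 × 10⁻³, so Δρ ≈ 1.789 kg m⁻³.
N² = (g/ρ₀)·Δρ/Δz = g·(Δρ/ρ₀)/Δz = 9.81 × 1.7472 × 10⁻³ / 80 = 2.1425 × 10⁻⁴ s⁻².
N = √(2.1425 × 10⁻⁴) = 0.014637 rad s⁻¹ → T = 2π/N = 429.27 s ≈ 429 s.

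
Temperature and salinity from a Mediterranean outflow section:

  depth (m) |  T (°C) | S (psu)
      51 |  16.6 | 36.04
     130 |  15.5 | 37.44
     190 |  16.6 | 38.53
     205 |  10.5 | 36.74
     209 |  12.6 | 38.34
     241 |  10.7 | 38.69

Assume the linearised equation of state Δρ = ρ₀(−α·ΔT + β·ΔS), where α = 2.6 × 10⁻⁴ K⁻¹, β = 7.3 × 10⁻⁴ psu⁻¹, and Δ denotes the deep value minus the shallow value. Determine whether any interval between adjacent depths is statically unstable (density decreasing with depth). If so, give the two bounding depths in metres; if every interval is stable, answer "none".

Evaluate Δρ/ρ₀ = −αΔT + βΔS across each adjacent pair:
  51–130 m: −αΔT+βΔS = −(2.6 × 10⁻⁴)(-1.1)+(7.3 × 10⁻⁴)(+1.40) = 1.3 × 10⁻³ → stable
  130–190 m: −αΔT+βΔS = −(2.6 × 10⁻⁴)(+1.1)+(7.3 × 10⁻⁴)(+1.09) = 5.1 × 10⁻⁴ → stable
  190–205 m: −αΔT+βΔS = −(2.6 × 10⁻⁴)(-6.1)+(7.3 × 10⁻⁴)(-1.79) = 2.8 × 10⁻⁴ → stable
  205–209 m: −αΔT+βΔS = −(2.6 × 10⁻⁴)(+2.1)+(7.3 × 10⁻⁴)(+1.60) = 6.2 × 10⁻⁴ → stable
  209–241 m: −αΔT+βΔS = −(2.6 × 10⁻⁴)(-1.9)+(7.3 × 10⁻⁴)(+0.35) = 7.5 × 10⁻⁴ → stable
Every interval has Δρ > 0: the column is stably stratified throughout.

none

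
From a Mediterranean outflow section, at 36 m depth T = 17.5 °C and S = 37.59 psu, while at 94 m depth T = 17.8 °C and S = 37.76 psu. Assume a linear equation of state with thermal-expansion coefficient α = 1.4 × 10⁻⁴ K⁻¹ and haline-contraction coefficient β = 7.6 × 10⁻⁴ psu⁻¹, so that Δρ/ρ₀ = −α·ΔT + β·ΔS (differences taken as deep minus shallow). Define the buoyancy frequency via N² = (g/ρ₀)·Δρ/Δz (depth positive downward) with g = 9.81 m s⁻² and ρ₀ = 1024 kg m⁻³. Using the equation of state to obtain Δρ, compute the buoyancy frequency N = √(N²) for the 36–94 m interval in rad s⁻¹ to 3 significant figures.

3.84 × 10⁻³ rad s⁻¹

ΔT = +0.3 K, ΔS = +0.17 psu (deep − shallow).
Δρ/ρ₀ = −αΔT + βΔS = -4.20 × 10⁻⁵ + 1.292 × 10⁻⁴ = 8.72 × 10⁻⁵, so Δρ ≈ 0.08929 kg m⁻³.
N² = (g/ρ₀)·Δρ/Δz = g·(Δρ/ρ₀)/Δz = 9.81 × 8.72 × 10⁻⁵ / 58 = 1.4749 × 10⁻⁵ s⁻².
N = √(1.4749 × 10⁻⁵) = 3.8404 × 10⁻³ rad s⁻¹ ≈ 3.84 × 10⁻³ rad s⁻¹.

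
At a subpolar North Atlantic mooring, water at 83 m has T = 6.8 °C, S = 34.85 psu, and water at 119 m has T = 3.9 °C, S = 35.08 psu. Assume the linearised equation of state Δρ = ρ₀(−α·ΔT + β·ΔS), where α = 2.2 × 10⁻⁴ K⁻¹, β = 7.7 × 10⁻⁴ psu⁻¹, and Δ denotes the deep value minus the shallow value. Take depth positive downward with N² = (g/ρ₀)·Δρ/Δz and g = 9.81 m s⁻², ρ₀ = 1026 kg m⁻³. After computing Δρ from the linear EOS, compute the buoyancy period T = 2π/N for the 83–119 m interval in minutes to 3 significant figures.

ΔT = -2.9 K, ΔS = +0.23 psu (deep − shallow).
Δρ/ρ₀ = −αΔT + βΔS = 6.38 × 10⁻⁴ + 1.771 × 10⁻⁴ = 8.151 × 10⁻⁴, so Δρ ≈ 0.8363 kg m⁻³.
N² = (g/ρ₀)·Δρ/Δz = g·(Δρ/ρ₀)/Δz = 9.81 × 8.151 × 10⁻⁴ / 36 = 2.2211 × 10⁻⁴ s⁻².
N = √(2.2211 × 10⁻⁴) = 0.014903 rad s⁻¹ → T = 2π/N = 421.61 s = 7.0268 min ≈ 7.03 min.

7.03 min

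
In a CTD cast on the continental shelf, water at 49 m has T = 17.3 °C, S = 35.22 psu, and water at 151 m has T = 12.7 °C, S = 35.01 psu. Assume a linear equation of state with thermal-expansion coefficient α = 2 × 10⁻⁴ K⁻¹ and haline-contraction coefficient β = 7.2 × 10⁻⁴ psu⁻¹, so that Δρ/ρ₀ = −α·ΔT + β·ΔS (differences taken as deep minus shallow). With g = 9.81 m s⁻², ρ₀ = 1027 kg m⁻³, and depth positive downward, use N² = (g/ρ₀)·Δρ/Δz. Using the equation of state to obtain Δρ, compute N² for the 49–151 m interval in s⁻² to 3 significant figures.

ΔT = -4.6 K, ΔS = -0.21 psu (deep − shallow).
Δρ/ρ₀ = −αΔT + βΔS = 9.20 × 10⁻⁴ − 1.512 × 10⁻⁴ = 7.688 × 10⁻⁴, so Δρ ≈ 0.7896 kg m⁻³.
N² = (g/ρ₀)·Δρ/Δz = g·(Δρ/ρ₀)/Δz = 9.81 × 7.688 × 10⁻⁴ / 102 = 7.3940 × 10⁻⁵ s⁻² ≈ 7.39 × 10⁻⁵ s⁻².

7.39 × 10⁻⁵ s⁻²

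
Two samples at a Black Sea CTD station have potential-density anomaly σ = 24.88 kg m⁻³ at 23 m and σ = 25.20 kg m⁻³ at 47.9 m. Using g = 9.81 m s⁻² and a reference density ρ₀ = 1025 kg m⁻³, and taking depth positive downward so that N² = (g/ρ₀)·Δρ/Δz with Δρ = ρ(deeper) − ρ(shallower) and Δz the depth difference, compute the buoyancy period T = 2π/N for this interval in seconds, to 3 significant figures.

567 s

Δρ = 1025.20 − 1024.88 = 0.32 kg m⁻³ over Δz = 47.9 − 23 = 24.9 m.
N² = (9.81/1025) × (0.32/24.9) = 1.2300 × 10⁻⁴ s⁻².
N = √(1.2300 × 10⁻⁴) = 0.011091 rad s⁻¹, so T = 2π/N = 566.51 s ≈ 567 s.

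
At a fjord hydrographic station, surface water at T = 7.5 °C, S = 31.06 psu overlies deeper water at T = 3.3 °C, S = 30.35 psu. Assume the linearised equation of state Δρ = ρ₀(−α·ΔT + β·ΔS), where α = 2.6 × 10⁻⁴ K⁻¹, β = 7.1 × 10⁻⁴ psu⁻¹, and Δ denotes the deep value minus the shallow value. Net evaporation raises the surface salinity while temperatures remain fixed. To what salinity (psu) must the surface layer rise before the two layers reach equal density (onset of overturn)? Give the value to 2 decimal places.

Neutral buoyancy requires −α(T_deep − T_surf) + β(S_deep − S_surf′) = 0.
S_surf′ = S_deep − (α/β)·ΔT = 30.35 − (2.6 × 10⁻⁴/7.1 × 10⁻⁴)·(-4.2) = 31.8880 psu.
Increase required: 31.8880 − 31.06 = 0.8280 psu.

31.89 psu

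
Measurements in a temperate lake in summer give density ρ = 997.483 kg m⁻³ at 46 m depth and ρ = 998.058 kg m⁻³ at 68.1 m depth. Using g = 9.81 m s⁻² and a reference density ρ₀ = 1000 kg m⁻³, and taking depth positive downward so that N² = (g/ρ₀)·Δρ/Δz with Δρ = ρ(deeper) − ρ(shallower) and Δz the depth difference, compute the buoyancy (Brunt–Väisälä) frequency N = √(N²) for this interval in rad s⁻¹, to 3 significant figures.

Δρ = 998.058 − 997.483 = 0.575 kg m⁻³ over Δz = 68.1 − 46 = 22.1 m.
N² = (9.81/1000) × (0.575/22.1) = 2.5524 × 10⁻⁴ s⁻².
N = √(2.5524 × 10⁻⁴) = 0.015976 rad s⁻¹ ≈ 0.0160 rad s⁻¹.

0.0160 rad s⁻¹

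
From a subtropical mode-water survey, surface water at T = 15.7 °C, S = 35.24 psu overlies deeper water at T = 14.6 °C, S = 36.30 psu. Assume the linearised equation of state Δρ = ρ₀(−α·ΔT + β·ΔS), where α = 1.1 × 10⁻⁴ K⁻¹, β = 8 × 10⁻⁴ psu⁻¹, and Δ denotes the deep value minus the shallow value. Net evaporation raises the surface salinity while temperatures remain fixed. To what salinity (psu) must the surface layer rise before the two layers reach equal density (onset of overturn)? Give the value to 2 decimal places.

Neutral buoyancy requires −α(T_deep − T_surf) + β(S_deep − S_surf′) = 0.
S_surf′ = S_deep − (α/β)·ΔT = 36.30 − (1.1 × 10⁻⁴/8 × 10⁻⁴)·(-1.1) = 36.4512 psu.
Increase required: 36.4512 − 35.24 = 1.2112 psu.

36.45 psu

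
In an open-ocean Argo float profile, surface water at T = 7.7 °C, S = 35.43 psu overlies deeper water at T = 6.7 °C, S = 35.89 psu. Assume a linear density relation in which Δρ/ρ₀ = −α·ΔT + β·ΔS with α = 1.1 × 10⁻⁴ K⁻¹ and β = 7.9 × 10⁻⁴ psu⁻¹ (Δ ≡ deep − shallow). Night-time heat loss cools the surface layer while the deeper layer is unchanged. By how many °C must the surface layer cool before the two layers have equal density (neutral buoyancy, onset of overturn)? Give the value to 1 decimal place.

Neutral buoyancy requires Δρ = 0, i.e. −α(T_deep − T_surf′) + β(S_deep − S_surf) = 0.
T_surf′ = T_deep − (β/α)·ΔS = 6.7 − (7.9 × 10⁻⁴/1.1 × 10⁻⁴)·(+0.46) = 3.396 °C.
Cooling required: 7.7 − (3.396) = 4.304 °C.

4.3 °C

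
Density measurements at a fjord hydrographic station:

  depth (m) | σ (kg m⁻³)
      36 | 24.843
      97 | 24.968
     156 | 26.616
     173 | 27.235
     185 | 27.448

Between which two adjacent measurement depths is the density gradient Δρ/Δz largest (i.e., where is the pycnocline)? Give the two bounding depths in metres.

156–173 m

Compute the density gradient over each adjacent pair:
  36–97 m: Δρ/Δz = 0.125/61 = 2.0 × 10⁻³ kg m⁻⁴
  97–156 m: Δρ/Δz = 1.648/59 = 0.028 kg m⁻⁴
  156–173 m: Δρ/Δz = 0.619/17 = 0.036 kg m⁻⁴
  173–185 m: Δρ/Δz = 0.213/12 = 0.018 kg m⁻⁴
The largest gradient is in the 156–173 m interval — the pycnocline.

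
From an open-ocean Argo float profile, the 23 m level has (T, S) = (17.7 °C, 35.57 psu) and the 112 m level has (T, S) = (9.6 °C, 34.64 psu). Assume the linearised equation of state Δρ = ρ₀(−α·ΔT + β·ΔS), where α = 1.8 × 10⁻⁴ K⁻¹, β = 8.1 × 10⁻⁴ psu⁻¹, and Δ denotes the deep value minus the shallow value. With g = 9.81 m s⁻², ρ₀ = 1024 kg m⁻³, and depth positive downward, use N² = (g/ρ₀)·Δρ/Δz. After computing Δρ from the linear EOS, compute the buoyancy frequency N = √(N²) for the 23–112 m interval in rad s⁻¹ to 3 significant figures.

ΔT = -8.1 K, ΔS = -0.93 psu (deep − shallow).
Δρ/ρ₀ = −αΔT + βΔS = 1.458 × 10⁻³ − 7.533 × 10⁻⁴ = 7.047 × 10⁻⁴, so Δρ ≈ 0.7216 kg m⁻³.
N² = (g/ρ₀)·Δρ/Δz = g·(Δρ/ρ₀)/Δz = 9.81 × 7.047 × 10⁻⁴ / 89 = 7.7675 × 10⁻⁵ s⁻².
N = √(7.7675 × 10⁻⁵) = 8.8133 × 10⁻³ rad s⁻¹ ≈ 8.81 × 10⁻³ rad s⁻¹.

8.81 × 10⁻³ rad s⁻¹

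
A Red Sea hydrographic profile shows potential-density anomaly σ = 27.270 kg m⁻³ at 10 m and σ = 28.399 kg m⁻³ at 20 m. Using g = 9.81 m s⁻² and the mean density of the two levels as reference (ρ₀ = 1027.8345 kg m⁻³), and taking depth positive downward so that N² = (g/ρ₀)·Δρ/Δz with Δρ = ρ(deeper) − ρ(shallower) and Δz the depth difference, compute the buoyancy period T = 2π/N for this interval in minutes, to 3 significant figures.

3.19 min

Δρ = 1028.399 − 1027.270 = 1.129 kg m⁻³ over Δz = 20 − 10 = 10 m.
N² = (9.81/1027.8345) × (1.129/10) = 1.0776 × 10⁻³ s⁻².
N = √(1.0776 × 10⁻³) = 0.032827 rad s⁻¹, so T = 2π/N = 191.40 s = 3.1900 min ≈ 3.19 min.
Since Δρ > 0 the layer is stably stratified.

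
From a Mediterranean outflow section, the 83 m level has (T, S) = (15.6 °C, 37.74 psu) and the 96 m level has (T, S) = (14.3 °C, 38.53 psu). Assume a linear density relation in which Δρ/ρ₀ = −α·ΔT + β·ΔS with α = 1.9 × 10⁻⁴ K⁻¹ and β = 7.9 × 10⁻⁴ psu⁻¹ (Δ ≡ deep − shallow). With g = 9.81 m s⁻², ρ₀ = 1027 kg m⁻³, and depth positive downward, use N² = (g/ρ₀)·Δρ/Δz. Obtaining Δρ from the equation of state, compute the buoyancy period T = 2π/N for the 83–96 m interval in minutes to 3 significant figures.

4.08 min

ΔT = -1.3 K, ΔS = +0.79 psu (deep − shallow).
Δρ/ρ₀ = −αΔT + βΔS = 2.47 × 10⁻⁴ + 6.241 × 10⁻⁴ = 8.711 × 10⁻⁴, so Δρ ≈ 0.8946 kg m⁻³.
N² = (g/ρ₀)·Δρ/Δz = g·(Δρ/ρ₀)/Δz = 9.81 × 8.711 × 10⁻⁴ / 13 = 6.5735 × 10⁻⁴ s⁻².
N = √(6.5735 × 10⁻⁴) = 0.025639 rad s⁻¹ → T = 2π/N = 245.06 s = 4.0843 min ≈ 4.08 min.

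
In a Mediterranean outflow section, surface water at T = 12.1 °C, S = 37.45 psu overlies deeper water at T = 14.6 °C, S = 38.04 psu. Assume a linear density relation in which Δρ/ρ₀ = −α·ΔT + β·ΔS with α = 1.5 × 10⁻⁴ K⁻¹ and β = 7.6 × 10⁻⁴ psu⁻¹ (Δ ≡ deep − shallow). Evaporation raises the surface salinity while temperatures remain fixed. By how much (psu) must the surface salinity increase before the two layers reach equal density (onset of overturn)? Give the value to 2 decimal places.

0.10 psu

Neutral buoyancy requires −α(T_deep − T_surf) + β(S_deep − S_surf′) = 0.
S_surf′ = S_deep − (α/β)·ΔT = 38.04 − (1.5 × 10⁻⁴/7.6 × 10⁻⁴)·(+2.5) = 37.5466 psu.
Increase required: 37.5466 − 37.45 = 0.0966 psu.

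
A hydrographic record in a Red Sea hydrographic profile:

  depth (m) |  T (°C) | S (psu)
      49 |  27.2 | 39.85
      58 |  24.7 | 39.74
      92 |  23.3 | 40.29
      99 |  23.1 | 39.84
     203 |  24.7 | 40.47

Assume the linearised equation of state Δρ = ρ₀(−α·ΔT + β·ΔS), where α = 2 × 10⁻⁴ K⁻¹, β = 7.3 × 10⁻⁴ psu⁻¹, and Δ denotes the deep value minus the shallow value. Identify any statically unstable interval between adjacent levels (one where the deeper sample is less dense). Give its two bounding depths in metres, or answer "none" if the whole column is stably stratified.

92–99 m

Evaluate Δρ/ρ₀ = −αΔT + βΔS across each adjacent pair:
  49–58 m: −αΔT+βΔS = −(2 × 10⁻⁴)(-2.5)+(7.3 × 10⁻⁴)(-0.11) = 4.2 × 10⁻⁴ → stable
  58–92 m: −αΔT+βΔS = −(2 × 10⁻⁴)(-1.4)+(7.3 × 10⁻⁴)(+0.55) = 6.8 × 10⁻⁴ → stable
  92–99 m: −αΔT+βΔS = −(2 × 10⁻⁴)(-0.2)+(7.3 × 10⁻⁴)(-0.45) = -2.9 × 10⁻⁴ → UNSTABLE
  99–203 m: −αΔT+βΔS = −(2 × 10⁻⁴)(+1.6)+(7.3 × 10⁻⁴)(+0.63) = 1.4 × 10⁻⁴ → stable
The 92–99 m interval has Δρ < 0: lighter water underlies denser water.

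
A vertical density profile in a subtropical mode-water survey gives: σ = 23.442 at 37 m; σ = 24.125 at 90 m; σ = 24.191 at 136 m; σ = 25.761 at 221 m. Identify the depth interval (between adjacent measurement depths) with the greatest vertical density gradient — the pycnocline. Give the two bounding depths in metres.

136–221 m

Compute the density gradient over each adjacent pair:
  37–90 m: Δρ/Δz = 0.683/53 = 0.013 kg m⁻⁴
  90–136 m: Δρ/Δz = 0.066/46 = 1.4 × 10⁻³ kg m⁻⁴
  136–221 m: Δρ/Δz = 1.570/85 = 0.018 kg m⁻⁴
The largest gradient is in the 136–221 m interval — the pycnocline.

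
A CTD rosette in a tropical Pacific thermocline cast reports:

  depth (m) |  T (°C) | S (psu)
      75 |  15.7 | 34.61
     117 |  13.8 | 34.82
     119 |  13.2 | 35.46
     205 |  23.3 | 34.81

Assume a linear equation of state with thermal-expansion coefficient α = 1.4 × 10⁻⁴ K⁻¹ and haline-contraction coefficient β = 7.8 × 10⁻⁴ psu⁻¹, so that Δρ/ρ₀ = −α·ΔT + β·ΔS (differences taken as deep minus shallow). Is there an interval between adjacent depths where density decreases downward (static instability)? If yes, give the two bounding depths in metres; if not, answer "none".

119–205 m

Evaluate Δρ/ρ₀ = −αΔT + βΔS across each adjacent pair:
  75–117 m: −αΔT+βΔS = −(1.4 × 10⁻⁴)(-1.9)+(7.8 × 10⁻⁴)(+0.21) = 4.3 × 10⁻⁴ → stable
  117–119 m: −αΔT+βΔS = −(1.4 × 10⁻⁴)(-0.6)+(7.8 × 10⁻⁴)(+0.64) = 5.8 × 10⁻⁴ → stable
  119–205 m: −αΔT+βΔS = −(1.4 × 10⁻⁴)(+10.1)+(7.8 × 10⁻⁴)(-0.65) = -1.9 × 10⁻³ → UNSTABLE
The 119–205 m interval has Δρ < 0: lighter water underlies denser water.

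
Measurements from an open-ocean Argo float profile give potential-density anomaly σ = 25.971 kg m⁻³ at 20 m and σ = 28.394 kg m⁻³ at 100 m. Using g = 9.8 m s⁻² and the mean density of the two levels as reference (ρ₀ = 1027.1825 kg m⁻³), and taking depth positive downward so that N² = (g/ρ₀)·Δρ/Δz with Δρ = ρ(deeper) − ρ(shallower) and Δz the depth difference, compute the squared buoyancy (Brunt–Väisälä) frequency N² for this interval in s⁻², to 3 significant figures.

Δρ = 1028.394 − 1025.971 = 2.423 kg m⁻³ over Δz = 100 − 20 = 80 m.
N² = (9.8/1027.1825) × (2.423/80) = 2.8896 × 10⁻⁴ s⁻² ≈ 2.89 × 10⁻⁴ s⁻².

2.89 × 10⁻⁴ s⁻²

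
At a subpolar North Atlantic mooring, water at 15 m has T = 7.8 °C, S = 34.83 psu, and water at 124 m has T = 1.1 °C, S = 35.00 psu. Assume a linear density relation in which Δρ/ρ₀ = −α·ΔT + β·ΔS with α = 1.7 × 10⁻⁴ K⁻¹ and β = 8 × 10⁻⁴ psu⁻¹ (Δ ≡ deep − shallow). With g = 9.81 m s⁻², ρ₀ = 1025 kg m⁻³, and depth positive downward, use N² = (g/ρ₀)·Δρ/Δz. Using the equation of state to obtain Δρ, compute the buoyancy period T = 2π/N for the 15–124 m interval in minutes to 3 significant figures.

ΔT = -6.7 K, ΔS = +0.17 psu (deep − shallow).
Δρ/ρ₀ = −αΔT + βΔS = 1.139 × 10⁻³ + 1.36 × 10⁻⁴ = 1.275 × 10⁻³, so Δρ ≈ 1.307 kg m⁻³.
N² = (g/ρ₀)·Δρ/Δz = g·(Δρ/ρ₀)/Δz = 9.81 × 1.275 × 10⁻³ / 109 = 1.1475 × 10⁻⁴ s⁻².
N = √(1.1475 × 10⁻⁴) = 0.010712 rad s⁻¹ → T = 2π/N = 586.56 s = 9.7760 min ≈ 9.78 min.

9.78 min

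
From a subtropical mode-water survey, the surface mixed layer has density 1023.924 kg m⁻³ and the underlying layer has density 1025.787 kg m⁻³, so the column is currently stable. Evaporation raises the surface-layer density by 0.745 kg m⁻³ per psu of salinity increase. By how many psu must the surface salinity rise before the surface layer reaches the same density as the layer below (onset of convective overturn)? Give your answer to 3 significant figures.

Density deficit of the surface layer: 1025.787 − 1023.924 = 1.863 kg m⁻³.
Required change = 1.863 / 0.745 = 2.50 psu.

2.50 psu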